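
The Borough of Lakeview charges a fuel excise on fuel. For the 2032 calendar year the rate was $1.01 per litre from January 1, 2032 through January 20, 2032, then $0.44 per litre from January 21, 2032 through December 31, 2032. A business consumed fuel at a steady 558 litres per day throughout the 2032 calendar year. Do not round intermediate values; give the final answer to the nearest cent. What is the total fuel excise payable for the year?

January 1 – January 20, 2032: 20 days × 558 litres/day = 11,160 litres at $1.01/litre → $11,271.60
January 21 – December 31, 2032: 346 days × 558 litres/day = 193,068 litres at $0.44/litre → $84,949.92

$96,221.52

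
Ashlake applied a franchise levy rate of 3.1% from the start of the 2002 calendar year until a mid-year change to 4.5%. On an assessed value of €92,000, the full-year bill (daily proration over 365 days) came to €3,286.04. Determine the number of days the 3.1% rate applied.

Let d = days at the first rate; then 365 − d days at the second rate.
€92,000 × [3.1%·d + 4.5%·(365−d)] / 365 = €3,286.04
Solving gives d = 242, so the new rate took effect on 31 August 2002.

242 days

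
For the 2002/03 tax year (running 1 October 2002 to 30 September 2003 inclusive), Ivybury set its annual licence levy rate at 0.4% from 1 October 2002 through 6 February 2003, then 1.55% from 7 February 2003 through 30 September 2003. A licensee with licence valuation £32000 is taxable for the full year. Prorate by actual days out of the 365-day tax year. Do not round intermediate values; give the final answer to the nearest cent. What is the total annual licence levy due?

£365.94

1 October 2002 – 6 February 2003: 129 days at 0.4% → £32000 × 0.4% × 129/365 = £45.2384
7 February – 30 September 2003: 236 days at 1.55% → £32000 × 1.55% × 236/365 = £320.7014
Total = £365.9397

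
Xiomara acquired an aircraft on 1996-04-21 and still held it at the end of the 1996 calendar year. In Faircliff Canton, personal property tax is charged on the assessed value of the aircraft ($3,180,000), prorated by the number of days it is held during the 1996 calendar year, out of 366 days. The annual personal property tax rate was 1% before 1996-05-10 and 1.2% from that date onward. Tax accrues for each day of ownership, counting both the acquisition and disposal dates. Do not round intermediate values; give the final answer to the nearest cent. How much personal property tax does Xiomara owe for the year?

1996-04-21 to 1996-05-09: 19 days at 1% → $3,180,000 × 1% × 19/366 = $1,650.8197
1996-05-10 to 1996-12-31: 236 days at 1.2% → $3,180,000 × 1.2% × 236/366 = $24,605.9016
Total = $26,256.7213

$26,256.72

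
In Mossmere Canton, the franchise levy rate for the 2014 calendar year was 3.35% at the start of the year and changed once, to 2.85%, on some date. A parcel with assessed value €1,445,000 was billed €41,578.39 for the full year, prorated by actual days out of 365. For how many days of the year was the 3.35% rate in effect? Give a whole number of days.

Let d = days at the first rate; then 365 − d days at the second rate.
€1,445,000 × [3.35%·d + 2.85%·(365−d)] / 365 = €41,578.39
Solving gives d = 20, so the new rate took effect on 21 Jan 2014.

20 days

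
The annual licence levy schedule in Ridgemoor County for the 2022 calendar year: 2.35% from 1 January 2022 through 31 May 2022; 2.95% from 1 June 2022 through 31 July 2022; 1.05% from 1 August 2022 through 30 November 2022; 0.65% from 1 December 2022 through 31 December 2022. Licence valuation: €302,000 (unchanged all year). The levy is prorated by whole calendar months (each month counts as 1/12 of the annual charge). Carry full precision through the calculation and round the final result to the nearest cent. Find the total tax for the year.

1 January – 31 May 2022: 5 months at 2.35% → €302,000 × 2.35% × 5/12 = €2,957.0833
1 June – 31 July 2022: 2 months at 2.95% → €302,000 × 2.95% × 2/12 = €1,484.8333
1 August – 30 November 2022: 4 months at 1.05% → €302,000 × 1.05% × 4/12 = €1,057.0000
1 December – 31 December 2022: 1 month at 0.65% → €302,000 × 0.65% × 1/12 = €163.5833
Total = €5,662.5000

€5,662.50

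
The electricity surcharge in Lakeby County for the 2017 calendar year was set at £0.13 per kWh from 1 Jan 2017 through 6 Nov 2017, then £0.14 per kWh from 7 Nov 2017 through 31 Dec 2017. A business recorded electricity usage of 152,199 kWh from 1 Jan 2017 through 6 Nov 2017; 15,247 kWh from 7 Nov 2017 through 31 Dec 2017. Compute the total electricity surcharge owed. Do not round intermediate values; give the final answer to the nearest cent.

£21,920.45

1 Jan – 6 Nov 2017: 152,199 kWh at £0.13/kWh → £19,785.87
7 Nov – 31 Dec 2017: 15,247 kWh at £0.14/kWh → £2,134.58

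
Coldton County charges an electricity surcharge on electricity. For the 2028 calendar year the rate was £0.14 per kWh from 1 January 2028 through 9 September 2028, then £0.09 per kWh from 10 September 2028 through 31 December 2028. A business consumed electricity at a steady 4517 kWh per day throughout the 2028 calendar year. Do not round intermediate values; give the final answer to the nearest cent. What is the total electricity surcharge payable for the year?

£205,930.03

1 January – 9 September 2028: 253 days × 4517 kWh/day = 1,142,801 kWh at £0.14/kWh → £159,992.14
10 September – 31 December 2028: 113 days × 4517 kWh/day = 510,421 kWh at £0.09/kWh → £45,937.89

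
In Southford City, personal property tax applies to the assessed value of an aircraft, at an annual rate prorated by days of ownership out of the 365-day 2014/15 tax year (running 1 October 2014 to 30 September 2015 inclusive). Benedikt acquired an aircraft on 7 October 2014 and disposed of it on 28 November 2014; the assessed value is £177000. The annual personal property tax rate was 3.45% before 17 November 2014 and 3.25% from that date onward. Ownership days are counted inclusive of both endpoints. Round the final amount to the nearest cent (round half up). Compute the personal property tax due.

7 October – 16 November 2014: 41 days at 3.45% → £177000 × 3.45% × 41/365 = £685.9356
17 November – 28 November 2014: 12 days at 3.25% → £177000 × 3.25% × 12/365 = £189.1233
Total = £875.0589

£875.06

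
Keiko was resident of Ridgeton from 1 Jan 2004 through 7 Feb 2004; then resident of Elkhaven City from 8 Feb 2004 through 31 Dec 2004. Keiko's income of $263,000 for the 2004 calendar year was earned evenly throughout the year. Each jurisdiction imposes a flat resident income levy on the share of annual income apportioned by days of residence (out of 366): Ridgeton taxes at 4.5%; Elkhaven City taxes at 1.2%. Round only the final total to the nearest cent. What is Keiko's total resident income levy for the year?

$4,057.10

Ridgeton, 1 Jan – 7 Feb 2004: 38 days → $263,000 × 4.5% × 38/366 = $1,228.7705
Elkhaven City, 8 Feb – 31 Dec 2004: 328 days → $263,000 × 1.2% × 328/366 = $2,828.3279
Total = $4,057.0984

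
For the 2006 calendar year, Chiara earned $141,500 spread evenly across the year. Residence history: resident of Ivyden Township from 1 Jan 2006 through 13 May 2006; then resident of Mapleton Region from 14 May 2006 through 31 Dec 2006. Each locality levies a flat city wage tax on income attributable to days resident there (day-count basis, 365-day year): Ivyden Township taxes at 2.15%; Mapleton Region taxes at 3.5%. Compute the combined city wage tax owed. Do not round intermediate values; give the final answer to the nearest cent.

$4,256.44

Ivyden Township, 1 Jan – 13 May 2006: 133 days → $141,500 × 2.15% × 133/365 = $1,108.5459
Mapleton Region, 14 May – 31 Dec 2006: 232 days → $141,500 × 3.5% × 232/365 = $3,147.8904
Total = $4,256.4363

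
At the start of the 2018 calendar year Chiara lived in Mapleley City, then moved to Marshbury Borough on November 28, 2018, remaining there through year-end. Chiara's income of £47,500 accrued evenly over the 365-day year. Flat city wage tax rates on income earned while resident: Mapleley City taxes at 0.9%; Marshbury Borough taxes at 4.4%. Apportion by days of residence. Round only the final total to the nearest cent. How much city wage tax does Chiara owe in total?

Mapleley City, January 1 – November 27, 2018: 331 days → £47,500 × 0.9% × 331/365 = £387.6781
Marshbury Borough, November 28 – December 31, 2018: 34 days → £47,500 × 4.4% × 34/365 = £194.6849
Total = £582.3630

£582.36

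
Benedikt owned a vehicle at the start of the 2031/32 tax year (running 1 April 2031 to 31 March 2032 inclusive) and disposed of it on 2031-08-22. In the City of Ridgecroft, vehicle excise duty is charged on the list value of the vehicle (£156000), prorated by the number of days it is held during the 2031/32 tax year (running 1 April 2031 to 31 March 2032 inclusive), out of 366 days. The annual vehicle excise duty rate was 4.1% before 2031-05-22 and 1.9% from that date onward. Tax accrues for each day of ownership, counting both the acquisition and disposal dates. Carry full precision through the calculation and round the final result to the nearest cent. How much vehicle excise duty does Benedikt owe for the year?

£1644.39

2031-04-01 to 2031-05-21: 51 days at 4.1% → £156000 × 4.1% × 51/366 = £891.2459
2031-05-22 to 2031-08-22: 93 days at 1.9% → £156000 × 1.9% × 93/366 = £753.1475
Total = £1644.3934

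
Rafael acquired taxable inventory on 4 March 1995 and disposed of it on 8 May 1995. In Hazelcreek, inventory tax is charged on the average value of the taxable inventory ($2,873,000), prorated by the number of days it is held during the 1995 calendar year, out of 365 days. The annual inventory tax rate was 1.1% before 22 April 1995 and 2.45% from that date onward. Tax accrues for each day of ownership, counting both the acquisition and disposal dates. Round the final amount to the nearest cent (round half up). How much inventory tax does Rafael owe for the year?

$7,520.96

4 March – 21 April 1995: 49 days at 1.1% → $2,873,000 × 1.1% × 49/365 = $4,242.5945
22 April – 8 May 1995: 17 days at 2.45% → $2,873,000 × 2.45% × 17/365 = $3,278.3685
Total = $7,520.9630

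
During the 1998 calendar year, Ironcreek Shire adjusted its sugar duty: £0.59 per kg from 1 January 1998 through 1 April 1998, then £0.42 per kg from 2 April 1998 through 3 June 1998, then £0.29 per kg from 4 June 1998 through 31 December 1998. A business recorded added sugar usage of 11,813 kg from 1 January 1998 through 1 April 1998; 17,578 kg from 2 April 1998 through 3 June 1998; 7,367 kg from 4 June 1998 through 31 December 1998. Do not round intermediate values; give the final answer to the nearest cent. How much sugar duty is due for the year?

1 January – 1 April 1998: 11,813 kg at £0.59/kg → £6,969.67
2 April – 3 June 1998: 17,578 kg at £0.42/kg → £7,382.76
4 June – 31 December 1998: 7,367 kg at £0.29/kg → £2,136.43

£16,488.86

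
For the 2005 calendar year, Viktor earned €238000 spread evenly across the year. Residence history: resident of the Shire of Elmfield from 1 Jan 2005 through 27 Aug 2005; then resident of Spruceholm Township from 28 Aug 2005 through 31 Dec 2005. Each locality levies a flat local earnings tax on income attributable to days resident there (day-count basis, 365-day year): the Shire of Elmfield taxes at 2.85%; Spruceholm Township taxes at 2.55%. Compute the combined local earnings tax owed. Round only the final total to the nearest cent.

The Shire of Elmfield, 1 Jan – 27 Aug 2005: 239 days → €238000 × 2.85% × 239/365 = €4441.4712
Spruceholm Township, 28 Aug – 31 Dec 2005: 126 days → €238000 × 2.55% × 126/365 = €2095.0521
Total = €6536.5233

€6536.52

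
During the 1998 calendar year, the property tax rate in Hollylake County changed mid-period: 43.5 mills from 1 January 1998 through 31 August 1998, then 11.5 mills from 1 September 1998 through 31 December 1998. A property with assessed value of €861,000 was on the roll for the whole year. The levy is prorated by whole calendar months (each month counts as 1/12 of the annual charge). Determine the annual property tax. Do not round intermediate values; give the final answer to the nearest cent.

€28,269.50

1 January – 31 August 1998: 8 months at 43.5 mills → €861,000 × 4.35% × 8/12 = €24,969.0000
1 September – 31 December 1998: 4 months at 11.5 mills → €861,000 × 1.15% × 4/12 = €3,300.5000
Total = €28,269.5000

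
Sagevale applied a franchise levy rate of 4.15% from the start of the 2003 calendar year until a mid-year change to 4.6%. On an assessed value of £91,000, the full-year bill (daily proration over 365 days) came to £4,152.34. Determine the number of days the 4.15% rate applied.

30 days

Let d = days at the first rate; then 365 − d days at the second rate.
£91,000 × [4.15%·d + 4.6%·(365−d)] / 365 = £4,152.34
Solving gives d = 30, so the new rate took effect on January 31, 2003.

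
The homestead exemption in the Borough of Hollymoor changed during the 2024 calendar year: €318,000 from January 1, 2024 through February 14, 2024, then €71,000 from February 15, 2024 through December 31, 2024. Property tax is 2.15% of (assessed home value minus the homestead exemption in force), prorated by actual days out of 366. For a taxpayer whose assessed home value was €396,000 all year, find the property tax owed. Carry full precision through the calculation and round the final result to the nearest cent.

January 1 – February 14, 2024: 45 days, exemption €318,000 → (€396,000 − €318,000) × 2.15% × 45/366 = €206.1885
February 15 – December 31, 2024: 321 days, exemption €71,000 → (€396,000 − €71,000) × 2.15% × 321/366 = €6,128.3811
Total = €6,334.5697

€6,334.57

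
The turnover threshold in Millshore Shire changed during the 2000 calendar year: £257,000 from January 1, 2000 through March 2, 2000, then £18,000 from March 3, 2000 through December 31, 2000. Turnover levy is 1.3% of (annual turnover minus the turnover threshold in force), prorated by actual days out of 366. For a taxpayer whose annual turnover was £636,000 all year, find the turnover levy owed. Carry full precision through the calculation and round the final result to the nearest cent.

£7,507.68

January 1 – March 2, 2000: 62 days, exemption £257,000 → (£636,000 − £257,000) × 1.3% × 62/366 = £834.6284
March 3 – December 31, 2000: 304 days, exemption £18,000 → (£636,000 − £18,000) × 1.3% × 304/366 = £6,673.0492
Total = £7,507.6776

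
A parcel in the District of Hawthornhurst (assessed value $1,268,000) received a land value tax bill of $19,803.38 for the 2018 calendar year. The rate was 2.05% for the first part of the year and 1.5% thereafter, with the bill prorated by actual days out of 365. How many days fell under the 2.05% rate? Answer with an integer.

41 days

Let d = days at the first rate; then 365 − d days at the second rate.
$1,268,000 × [2.05%·d + 1.5%·(365−d)] / 365 = $19,803.38
Solving gives d = 41, so the new rate took effect on February 11, 2018.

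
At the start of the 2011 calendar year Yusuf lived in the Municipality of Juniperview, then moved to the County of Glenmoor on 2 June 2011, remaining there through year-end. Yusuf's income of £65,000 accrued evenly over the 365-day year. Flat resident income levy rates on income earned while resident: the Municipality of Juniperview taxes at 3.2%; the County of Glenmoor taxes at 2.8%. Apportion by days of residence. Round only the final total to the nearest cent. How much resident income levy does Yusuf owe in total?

The Municipality of Juniperview, 1 January – 1 June 2011: 152 days → £65,000 × 3.2% × 152/365 = £866.1918
The County of Glenmoor, 2 June – 31 December 2011: 213 days → £65,000 × 2.8% × 213/365 = £1,062.0822
Total = £1,928.2740

£1,928.27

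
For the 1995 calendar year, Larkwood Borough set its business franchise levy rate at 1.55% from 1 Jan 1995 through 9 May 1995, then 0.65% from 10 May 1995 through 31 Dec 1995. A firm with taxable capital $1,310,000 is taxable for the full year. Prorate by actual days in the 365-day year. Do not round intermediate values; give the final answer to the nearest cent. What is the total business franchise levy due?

1 Jan – 9 May 1995: 129 days at 1.55% → $1,310,000 × 1.55% × 129/365 = $7,176.2877
10 May – 31 Dec 1995: 236 days at 0.65% → $1,310,000 × 0.65% × 236/365 = $5,505.5890
Total = $12,681.8767

$12,681.88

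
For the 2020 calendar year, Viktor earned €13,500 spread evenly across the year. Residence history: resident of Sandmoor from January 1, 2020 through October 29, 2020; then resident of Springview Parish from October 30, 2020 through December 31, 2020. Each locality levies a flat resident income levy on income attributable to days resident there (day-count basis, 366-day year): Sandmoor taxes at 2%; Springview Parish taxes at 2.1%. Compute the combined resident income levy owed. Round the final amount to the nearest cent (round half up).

Sandmoor, January 1 – October 29, 2020: 303 days → €13,500 × 2% × 303/366 = €223.5246
Springview Parish, October 30 – December 31, 2020: 63 days → €13,500 × 2.1% × 63/366 = €48.7992
Total = €272.3238

€272.32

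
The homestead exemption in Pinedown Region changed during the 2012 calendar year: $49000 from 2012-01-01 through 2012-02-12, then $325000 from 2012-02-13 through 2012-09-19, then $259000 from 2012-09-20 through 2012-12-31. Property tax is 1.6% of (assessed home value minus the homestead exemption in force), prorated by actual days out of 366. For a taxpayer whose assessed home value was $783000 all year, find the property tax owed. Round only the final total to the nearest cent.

2012-01-01 to 2012-02-12: 43 days, exemption $49000 → ($783000 − $49000) × 1.6% × 43/366 = $1379.7596
2012-02-13 to 2012-09-19: 220 days, exemption $325000 → ($783000 − $325000) × 1.6% × 220/366 = $4404.8087
2012-09-20 to 2012-12-31: 103 days, exemption $259000 → ($783000 − $259000) × 1.6% × 103/366 = $2359.4317
Total = $8144.0000

$8144.00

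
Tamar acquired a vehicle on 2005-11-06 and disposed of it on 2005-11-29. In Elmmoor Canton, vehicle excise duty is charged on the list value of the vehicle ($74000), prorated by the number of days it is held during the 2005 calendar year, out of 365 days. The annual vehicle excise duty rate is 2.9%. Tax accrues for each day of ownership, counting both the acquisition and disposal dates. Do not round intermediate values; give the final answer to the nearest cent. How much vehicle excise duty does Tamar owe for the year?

Days held (2005-11-06 to 2005-11-29): 24 out of 365
Tax = $74000 × 2.9% × 24/365 = $141.1068

$141.11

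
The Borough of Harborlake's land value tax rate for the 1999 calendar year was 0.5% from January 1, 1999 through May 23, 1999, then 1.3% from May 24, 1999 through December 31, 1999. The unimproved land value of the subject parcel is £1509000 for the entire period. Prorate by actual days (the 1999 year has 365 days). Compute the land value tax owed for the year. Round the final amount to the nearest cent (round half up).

January 1 – May 23, 1999: 143 days at 0.5% → £1509000 × 0.5% × 143/365 = £2955.9863
May 24 – December 31, 1999: 222 days at 1.3% → £1509000 × 1.3% × 222/365 = £11931.4356
Total = £14887.4219

£14887.42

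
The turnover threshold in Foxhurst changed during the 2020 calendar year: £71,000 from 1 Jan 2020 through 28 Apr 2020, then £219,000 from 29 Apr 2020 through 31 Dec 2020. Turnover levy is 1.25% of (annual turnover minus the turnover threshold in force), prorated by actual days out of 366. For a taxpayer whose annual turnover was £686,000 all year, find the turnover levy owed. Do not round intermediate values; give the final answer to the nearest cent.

£6,439.00

1 Jan – 28 Apr 2020: 119 days, exemption £71,000 → (£686,000 − £71,000) × 1.25% × 119/366 = £2,499.4877
29 Apr – 31 Dec 2020: 247 days, exemption £219,000 → (£686,000 − £219,000) × 1.25% × 247/366 = £3,939.5150
Total = £6,439.0027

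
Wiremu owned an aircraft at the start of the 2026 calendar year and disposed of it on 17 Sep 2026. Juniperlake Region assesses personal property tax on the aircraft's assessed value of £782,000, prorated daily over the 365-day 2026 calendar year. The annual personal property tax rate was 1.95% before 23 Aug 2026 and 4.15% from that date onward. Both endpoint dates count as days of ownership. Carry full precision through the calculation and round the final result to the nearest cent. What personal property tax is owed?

£12,087.79

1 Jan – 22 Aug 2026: 234 days at 1.95% → £782,000 × 1.95% × 234/365 = £9,776.0712
23 Aug – 17 Sep 2026: 26 days at 4.15% → £782,000 × 4.15% × 26/365 = £2,311.7205
Total = £12,087.7918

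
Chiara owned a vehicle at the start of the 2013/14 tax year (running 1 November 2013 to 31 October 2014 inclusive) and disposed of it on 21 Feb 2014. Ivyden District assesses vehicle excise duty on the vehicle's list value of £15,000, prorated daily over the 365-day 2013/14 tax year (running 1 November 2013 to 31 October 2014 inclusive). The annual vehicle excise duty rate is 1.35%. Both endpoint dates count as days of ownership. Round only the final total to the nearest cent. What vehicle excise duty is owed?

£62.69

Days held (1 Nov 2013 – 21 Feb 2014): 113 out of 365
Tax = £15,000 × 1.35% × 113/365 = £62.6918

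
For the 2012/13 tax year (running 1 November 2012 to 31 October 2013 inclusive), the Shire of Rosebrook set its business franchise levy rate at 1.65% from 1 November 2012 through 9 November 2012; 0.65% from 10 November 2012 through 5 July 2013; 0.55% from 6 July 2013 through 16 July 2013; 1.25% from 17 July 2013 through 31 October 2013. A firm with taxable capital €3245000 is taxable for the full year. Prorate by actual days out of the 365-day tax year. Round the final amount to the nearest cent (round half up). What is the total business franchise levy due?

1 November – 9 November 2012: 9 days at 1.65% → €3245000 × 1.65% × 9/365 = €1320.2260
10 November 2012 – 5 July 2013: 238 days at 0.65% → €3245000 × 0.65% × 238/365 = €13753.4658
6 July – 16 July 2013: 11 days at 0.55% → €3245000 × 0.55% × 11/365 = €537.8699
17 July – 31 October 2013: 107 days at 1.25% → €3245000 × 1.25% × 107/365 = €11890.9247
Total = €27502.4863

€27502.49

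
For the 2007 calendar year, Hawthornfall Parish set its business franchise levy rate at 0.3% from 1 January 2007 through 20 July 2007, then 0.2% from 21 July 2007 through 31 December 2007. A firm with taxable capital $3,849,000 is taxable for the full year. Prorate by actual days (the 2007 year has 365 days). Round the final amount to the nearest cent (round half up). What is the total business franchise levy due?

1 January – 20 July 2007: 201 days at 0.3% → $3,849,000 × 0.3% × 201/365 = $6,358.7589
21 July – 31 December 2007: 164 days at 0.2% → $3,849,000 × 0.2% × 164/365 = $3,458.8274
Total = $9,817.5863

$9,817.59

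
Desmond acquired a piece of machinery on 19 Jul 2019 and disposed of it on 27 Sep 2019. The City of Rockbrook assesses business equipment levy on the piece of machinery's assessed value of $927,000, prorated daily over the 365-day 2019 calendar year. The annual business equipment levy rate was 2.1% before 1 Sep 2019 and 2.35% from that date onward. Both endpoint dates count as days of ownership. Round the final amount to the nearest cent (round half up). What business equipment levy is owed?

$3,958.16

19 Jul – 31 Aug 2019: 44 days at 2.1% → $927,000 × 2.1% × 44/365 = $2,346.7068
1 Sep – 27 Sep 2019: 27 days at 2.35% → $927,000 × 2.35% × 27/365 = $1,611.4562
Total = $3,958.1630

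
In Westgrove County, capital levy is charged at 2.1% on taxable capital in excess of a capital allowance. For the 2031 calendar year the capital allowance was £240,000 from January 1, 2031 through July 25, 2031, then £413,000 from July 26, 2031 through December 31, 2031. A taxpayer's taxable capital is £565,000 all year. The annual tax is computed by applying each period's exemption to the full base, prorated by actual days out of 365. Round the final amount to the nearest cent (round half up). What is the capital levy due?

January 1 – July 25, 2031: 206 days, exemption £240,000 → (£565,000 − £240,000) × 2.1% × 206/365 = £3,851.9178
July 26 – December 31, 2031: 159 days, exemption £413,000 → (£565,000 − £413,000) × 2.1% × 159/365 = £1,390.4877
Total = £5,242.4055

£5,242.41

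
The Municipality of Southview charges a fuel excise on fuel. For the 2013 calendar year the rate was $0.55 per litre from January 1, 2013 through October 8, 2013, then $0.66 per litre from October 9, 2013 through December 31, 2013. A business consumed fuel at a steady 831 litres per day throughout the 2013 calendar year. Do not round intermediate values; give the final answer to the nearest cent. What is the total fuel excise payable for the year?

January 1 – October 8, 2013: 281 days × 831 litres/day = 233,511 litres at $0.55/litre → $128431.05
October 9 – December 31, 2013: 84 days × 831 litres/day = 69,804 litres at $0.66/litre → $46070.64

$174501.69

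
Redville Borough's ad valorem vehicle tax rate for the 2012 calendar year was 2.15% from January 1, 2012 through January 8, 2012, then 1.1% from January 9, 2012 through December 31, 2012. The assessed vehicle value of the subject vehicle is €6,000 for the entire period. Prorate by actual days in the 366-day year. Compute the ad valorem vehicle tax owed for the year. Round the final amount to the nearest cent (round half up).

January 1 – January 8, 2012: 8 days at 2.15% → €6,000 × 2.15% × 8/366 = €2.8197
January 9 – December 31, 2012: 358 days at 1.1% → €6,000 × 1.1% × 358/366 = €64.5574
Total = €67.3770

€67.38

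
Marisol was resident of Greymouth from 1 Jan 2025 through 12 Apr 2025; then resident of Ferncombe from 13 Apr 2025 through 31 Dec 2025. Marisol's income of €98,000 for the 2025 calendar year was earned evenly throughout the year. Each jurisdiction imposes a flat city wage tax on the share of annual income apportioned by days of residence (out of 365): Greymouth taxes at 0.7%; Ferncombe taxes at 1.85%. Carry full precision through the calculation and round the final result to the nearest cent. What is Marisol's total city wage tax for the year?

Greymouth, 1 Jan – 12 Apr 2025: 102 days → €98,000 × 0.7% × 102/365 = €191.7041
Ferncombe, 13 Apr – 31 Dec 2025: 263 days → €98,000 × 1.85% × 263/365 = €1,306.3534
Total = €1,498.0575

€1,498.06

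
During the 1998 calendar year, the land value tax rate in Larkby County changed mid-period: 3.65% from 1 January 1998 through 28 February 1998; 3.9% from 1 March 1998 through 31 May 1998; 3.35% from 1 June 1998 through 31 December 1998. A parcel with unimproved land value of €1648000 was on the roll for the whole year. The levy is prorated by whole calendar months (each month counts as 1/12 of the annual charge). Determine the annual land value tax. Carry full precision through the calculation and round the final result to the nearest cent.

1 January – 28 February 1998: 2 months at 3.65% → €1648000 × 3.65% × 2/12 = €10025.3333
1 March – 31 May 1998: 3 months at 3.9% → €1648000 × 3.9% × 3/12 = €16068.0000
1 June – 31 December 1998: 7 months at 3.35% → €1648000 × 3.35% × 7/12 = €32204.6667
Total = €58298.0000

€58298.00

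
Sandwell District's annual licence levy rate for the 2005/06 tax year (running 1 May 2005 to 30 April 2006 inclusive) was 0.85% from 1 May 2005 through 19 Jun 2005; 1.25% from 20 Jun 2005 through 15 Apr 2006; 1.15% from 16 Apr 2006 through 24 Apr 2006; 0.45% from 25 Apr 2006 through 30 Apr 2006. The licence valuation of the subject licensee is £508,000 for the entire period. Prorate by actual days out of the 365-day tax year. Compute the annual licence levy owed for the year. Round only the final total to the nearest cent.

£5,992.31

1 May – 19 Jun 2005: 50 days at 0.85% → £508,000 × 0.85% × 50/365 = £591.5068
20 Jun 2005 – 15 Apr 2006: 300 days at 1.25% → £508,000 × 1.25% × 300/365 = £5,219.1781
16 Apr – 24 Apr 2006: 9 days at 1.15% → £508,000 × 1.15% × 9/365 = £144.0493
25 Apr – 30 Apr 2006: 6 days at 0.45% → £508,000 × 0.45% × 6/365 = £37.5781
Total = £5,992.3123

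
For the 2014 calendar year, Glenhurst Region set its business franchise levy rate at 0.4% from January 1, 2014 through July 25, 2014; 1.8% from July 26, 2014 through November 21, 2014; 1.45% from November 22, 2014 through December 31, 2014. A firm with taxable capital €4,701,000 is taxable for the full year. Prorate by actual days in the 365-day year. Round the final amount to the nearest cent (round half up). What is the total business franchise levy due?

€45,670.54

January 1 – July 25, 2014: 206 days at 0.4% → €4,701,000 × 0.4% × 206/365 = €10,612.6685
July 26 – November 21, 2014: 119 days at 1.8% → €4,701,000 × 1.8% × 119/365 = €27,587.7863
November 22 – December 31, 2014: 40 days at 1.45% → €4,701,000 × 1.45% × 40/365 = €7,470.0822
Total = €45,670.5370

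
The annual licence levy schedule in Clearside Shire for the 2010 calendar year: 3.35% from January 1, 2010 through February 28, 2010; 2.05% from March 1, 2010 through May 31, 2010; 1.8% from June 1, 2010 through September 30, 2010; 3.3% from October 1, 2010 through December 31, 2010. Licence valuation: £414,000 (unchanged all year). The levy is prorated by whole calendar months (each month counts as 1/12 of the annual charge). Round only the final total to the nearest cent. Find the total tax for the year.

£10,332.75

January 1 – February 28, 2010: 2 months at 3.35% → £414,000 × 3.35% × 2/12 = £2,311.5000
March 1 – May 31, 2010: 3 months at 2.05% → £414,000 × 2.05% × 3/12 = £2,121.7500
June 1 – September 30, 2010: 4 months at 1.8% → £414,000 × 1.8% × 4/12 = £2,484.0000
October 1 – December 31, 2010: 3 months at 3.3% → £414,000 × 3.3% × 3/12 = £3,415.5000
Total = £10,332.7500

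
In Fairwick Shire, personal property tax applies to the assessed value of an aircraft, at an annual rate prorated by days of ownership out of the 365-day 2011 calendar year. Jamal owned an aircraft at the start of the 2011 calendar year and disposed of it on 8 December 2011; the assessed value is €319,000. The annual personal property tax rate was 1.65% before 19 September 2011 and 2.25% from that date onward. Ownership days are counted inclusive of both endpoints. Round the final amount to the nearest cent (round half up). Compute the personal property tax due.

€5,356.58

1 January – 18 September 2011: 261 days at 1.65% → €319,000 × 1.65% × 261/365 = €3,763.7630
19 September – 8 December 2011: 81 days at 2.25% → €319,000 × 2.25% × 81/365 = €1,592.8151
Total = €5,356.5781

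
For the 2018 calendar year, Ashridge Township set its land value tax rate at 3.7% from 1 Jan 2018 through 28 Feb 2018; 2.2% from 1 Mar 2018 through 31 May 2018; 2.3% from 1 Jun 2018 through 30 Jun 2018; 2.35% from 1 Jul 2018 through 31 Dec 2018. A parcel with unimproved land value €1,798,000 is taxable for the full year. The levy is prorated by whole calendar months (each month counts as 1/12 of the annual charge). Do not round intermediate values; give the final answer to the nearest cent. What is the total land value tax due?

1 Jan – 28 Feb 2018: 2 months at 3.7% → €1,798,000 × 3.7% × 2/12 = €11,087.6667
1 Mar – 31 May 2018: 3 months at 2.2% → €1,798,000 × 2.2% × 3/12 = €9,889.0000
1 Jun – 30 Jun 2018: 1 month at 2.3% → €1,798,000 × 2.3% × 1/12 = €3,446.1667
1 Jul – 31 Dec 2018: 6 months at 2.35% → €1,798,000 × 2.35% × 6/12 = €21,126.5000
Total = €45,549.3333

€45,549.33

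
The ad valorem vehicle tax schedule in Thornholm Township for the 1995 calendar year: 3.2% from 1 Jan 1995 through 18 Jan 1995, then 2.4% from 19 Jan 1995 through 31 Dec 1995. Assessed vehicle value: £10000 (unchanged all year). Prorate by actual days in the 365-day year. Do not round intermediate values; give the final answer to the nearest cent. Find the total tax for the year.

£243.95

1 Jan – 18 Jan 1995: 18 days at 3.2% → £10000 × 3.2% × 18/365 = £15.7808
19 Jan – 31 Dec 1995: 347 days at 2.4% → £10000 × 2.4% × 347/365 = £228.1644
Total = £243.9452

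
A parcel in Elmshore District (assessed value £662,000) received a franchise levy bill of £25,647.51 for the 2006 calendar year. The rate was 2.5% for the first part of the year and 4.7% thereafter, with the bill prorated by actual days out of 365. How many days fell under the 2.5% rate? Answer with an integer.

137 days

Let d = days at the first rate; then 365 − d days at the second rate.
£662,000 × [2.5%·d + 4.7%·(365−d)] / 365 = £25,647.51
Solving gives d = 137, so the new rate took effect on May 18, 2006.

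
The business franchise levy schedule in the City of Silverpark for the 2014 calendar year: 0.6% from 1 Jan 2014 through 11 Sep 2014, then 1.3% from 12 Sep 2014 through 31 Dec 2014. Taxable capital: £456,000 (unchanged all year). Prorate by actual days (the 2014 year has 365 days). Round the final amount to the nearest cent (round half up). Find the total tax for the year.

1 Jan – 11 Sep 2014: 254 days at 0.6% → £456,000 × 0.6% × 254/365 = £1,903.9562
12 Sep – 31 Dec 2014: 111 days at 1.3% → £456,000 × 1.3% × 111/365 = £1,802.7616
Total = £3,706.7178

£3,706.72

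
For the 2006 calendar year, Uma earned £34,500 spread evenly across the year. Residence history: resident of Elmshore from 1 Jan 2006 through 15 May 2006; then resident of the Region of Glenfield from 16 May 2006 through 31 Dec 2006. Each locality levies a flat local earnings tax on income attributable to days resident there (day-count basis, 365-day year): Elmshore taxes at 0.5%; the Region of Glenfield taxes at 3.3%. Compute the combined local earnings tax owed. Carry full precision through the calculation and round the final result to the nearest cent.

£781.21

Elmshore, 1 Jan – 15 May 2006: 135 days → £34,500 × 0.5% × 135/365 = £63.8014
The Region of Glenfield, 16 May – 31 Dec 2006: 230 days → £34,500 × 3.3% × 230/365 = £717.4110
Total = £781.2123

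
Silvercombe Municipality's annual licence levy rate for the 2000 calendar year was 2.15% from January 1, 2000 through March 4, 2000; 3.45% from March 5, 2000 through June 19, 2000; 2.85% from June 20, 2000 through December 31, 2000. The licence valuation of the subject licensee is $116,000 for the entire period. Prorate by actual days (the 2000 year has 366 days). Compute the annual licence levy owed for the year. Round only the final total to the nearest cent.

$3,367.49

January 1 – March 4, 2000: 64 days at 2.15% → $116,000 × 2.15% × 64/366 = $436.1093
March 5 – June 19, 2000: 107 days at 3.45% → $116,000 × 3.45% × 107/366 = $1,169.9836
June 20 – December 31, 2000: 195 days at 2.85% → $116,000 × 2.85% × 195/366 = $1,761.3934
Total = $3,367.4863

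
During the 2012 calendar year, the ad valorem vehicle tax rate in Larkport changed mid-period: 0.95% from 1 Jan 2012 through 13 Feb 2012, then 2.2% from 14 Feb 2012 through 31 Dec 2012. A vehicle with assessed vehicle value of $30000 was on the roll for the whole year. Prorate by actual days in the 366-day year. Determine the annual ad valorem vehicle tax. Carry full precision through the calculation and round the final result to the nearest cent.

$614.92

1 Jan – 13 Feb 2012: 44 days at 0.95% → $30000 × 0.95% × 44/366 = $34.2623
14 Feb – 31 Dec 2012: 322 days at 2.2% → $30000 × 2.2% × 322/366 = $580.6557
Total = $614.9180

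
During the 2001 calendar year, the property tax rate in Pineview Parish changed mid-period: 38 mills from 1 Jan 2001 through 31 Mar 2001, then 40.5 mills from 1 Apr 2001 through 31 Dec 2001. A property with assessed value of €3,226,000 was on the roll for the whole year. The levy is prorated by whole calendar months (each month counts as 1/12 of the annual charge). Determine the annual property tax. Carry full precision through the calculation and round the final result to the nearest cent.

1 Jan – 31 Mar 2001: 3 months at 38 mills → €3,226,000 × 3.8% × 3/12 = €30,647.0000
1 Apr – 31 Dec 2001: 9 months at 40.5 mills → €3,226,000 × 4.05% × 9/12 = €97,989.7500
Total = €128,636.7500

€128,636.75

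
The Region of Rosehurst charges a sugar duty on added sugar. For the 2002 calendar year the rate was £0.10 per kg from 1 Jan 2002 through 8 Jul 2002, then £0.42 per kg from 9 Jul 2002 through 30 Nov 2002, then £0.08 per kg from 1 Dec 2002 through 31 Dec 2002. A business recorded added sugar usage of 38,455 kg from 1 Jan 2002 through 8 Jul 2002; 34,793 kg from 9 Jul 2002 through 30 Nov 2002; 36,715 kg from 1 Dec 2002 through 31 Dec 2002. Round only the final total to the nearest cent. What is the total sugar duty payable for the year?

1 Jan – 8 Jul 2002: 38,455 kg at £0.10/kg → £3,845.50
9 Jul – 30 Nov 2002: 34,793 kg at £0.42/kg → £14,613.06
1 Dec – 31 Dec 2002: 36,715 kg at £0.08/kg → £2,937.20

£21,395.76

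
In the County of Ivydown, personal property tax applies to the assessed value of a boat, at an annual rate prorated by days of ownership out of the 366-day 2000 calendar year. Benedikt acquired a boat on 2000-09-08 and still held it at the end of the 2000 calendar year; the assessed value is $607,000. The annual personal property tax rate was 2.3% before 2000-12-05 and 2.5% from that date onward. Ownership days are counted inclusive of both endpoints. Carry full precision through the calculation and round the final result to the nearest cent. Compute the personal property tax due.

$4,476.21

2000-09-08 to 2000-12-04: 88 days at 2.3% → $607,000 × 2.3% × 88/366 = $3,356.7432
2000-12-05 to 2000-12-31: 27 days at 2.5% → $607,000 × 2.5% × 27/366 = $1,119.4672
Total = $4,476.2104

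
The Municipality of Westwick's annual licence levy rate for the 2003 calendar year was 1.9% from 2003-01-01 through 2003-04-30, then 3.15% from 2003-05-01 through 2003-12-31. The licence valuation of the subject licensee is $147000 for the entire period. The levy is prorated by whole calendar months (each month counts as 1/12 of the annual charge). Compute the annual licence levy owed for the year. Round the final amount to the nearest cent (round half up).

$4018.00

2003-01-01 to 2003-04-30: 4 months at 1.9% → $147000 × 1.9% × 4/12 = $931.0000
2003-05-01 to 2003-12-31: 8 months at 3.15% → $147000 × 3.15% × 8/12 = $3087.0000
Total = $4018.0000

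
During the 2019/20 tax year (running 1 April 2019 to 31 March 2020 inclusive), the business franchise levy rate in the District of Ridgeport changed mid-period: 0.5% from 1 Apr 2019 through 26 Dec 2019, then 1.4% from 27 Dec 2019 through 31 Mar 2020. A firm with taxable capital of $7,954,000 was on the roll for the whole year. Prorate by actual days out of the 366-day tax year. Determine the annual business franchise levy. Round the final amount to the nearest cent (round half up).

1 Apr – 26 Dec 2019: 270 days at 0.5% → $7,954,000 × 0.5% × 270/366 = $29,338.5246
27 Dec 2019 – 31 Mar 2020: 96 days at 1.4% → $7,954,000 × 1.4% × 96/366 = $29,208.1311
Total = $58,546.6557

$58,546.66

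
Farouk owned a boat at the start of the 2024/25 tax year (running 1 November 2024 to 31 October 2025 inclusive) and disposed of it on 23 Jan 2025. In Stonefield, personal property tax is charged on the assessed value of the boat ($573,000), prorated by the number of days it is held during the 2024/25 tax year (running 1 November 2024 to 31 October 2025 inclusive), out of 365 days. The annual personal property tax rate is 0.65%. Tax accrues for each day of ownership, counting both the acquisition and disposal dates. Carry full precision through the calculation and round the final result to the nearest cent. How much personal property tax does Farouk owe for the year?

Days held (1 Nov 2024 – 23 Jan 2025): 84 out of 365
Tax = $573,000 × 0.65% × 84/365 = $857.1452

$857.15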